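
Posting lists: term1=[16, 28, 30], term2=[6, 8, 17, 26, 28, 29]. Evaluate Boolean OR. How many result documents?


Boolean OR: find union of posting lists
term1 docs: [16, 28, 30]
term2 docs: [6, 8, 17, 26, 28, 29]
Union: [6, 8, 16, 17, 26, 28, 29, 30]
|union| = 8

8


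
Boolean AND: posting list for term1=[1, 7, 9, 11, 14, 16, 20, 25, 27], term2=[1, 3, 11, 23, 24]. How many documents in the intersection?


Boolean AND: find intersection of posting lists
term1 docs: [1, 7, 9, 11, 14, 16, 20, 25, 27]
term2 docs: [1, 3, 11, 23, 24]
Intersection: [1, 11]
|intersection| = 2

2


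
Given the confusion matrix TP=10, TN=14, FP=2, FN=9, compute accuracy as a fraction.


Accuracy = (TP + TN) / (TP + TN + FP + FN)
TP + TN = 10 + 14 = 24
Total = 10 + 14 + 2 + 9 = 35
Accuracy = 24 / 35 = 24/35

24/35


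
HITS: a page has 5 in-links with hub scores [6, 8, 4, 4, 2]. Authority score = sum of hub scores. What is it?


Authority = sum of hub scores of in-linkers
In-link 1: hub score = 6
In-link 2: hub score = 8
In-link 3: hub score = 4
In-link 4: hub score = 4
In-link 5: hub score = 2
Authority = 6 + 8 + 4 + 4 + 2 = 24

24


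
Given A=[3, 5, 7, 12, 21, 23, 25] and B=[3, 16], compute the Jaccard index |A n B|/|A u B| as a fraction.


A intersect B = [3]
|A intersect B| = 1
A union B = [3, 5, 7, 12, 16, 21, 23, 25]
|A union B| = 8
Jaccard = 1/8 = 1/8

1/8


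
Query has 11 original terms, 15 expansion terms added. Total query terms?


Original terms: 11
Expansion terms: 15
Total = 11 + 15 = 26

26


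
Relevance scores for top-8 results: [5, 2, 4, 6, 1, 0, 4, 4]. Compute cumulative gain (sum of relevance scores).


Cumulative Gain = sum of relevance scores
Position 1: rel=5, running sum=5
Position 2: rel=2, running sum=7
Position 3: rel=4, running sum=11
Position 4: rel=6, running sum=17
Position 5: rel=1, running sum=18
Position 6: rel=0, running sum=18
Position 7: rel=4, running sum=22
Position 8: rel=4, running sum=26
CG = 26

26


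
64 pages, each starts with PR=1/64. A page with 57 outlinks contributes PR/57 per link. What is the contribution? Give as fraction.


Initial PR = 1/64 = 1/64
Outlinks = 57
Contribution per link = PR / outlinks
= 1/64 / 57
= 1/3648

1/3648


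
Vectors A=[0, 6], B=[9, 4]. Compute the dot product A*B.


Dot product = sum of element-wise products
A[0]*B[0] = 0*9 = 0
A[1]*B[1] = 6*4 = 24
Sum = 0 + 24 = 24

24


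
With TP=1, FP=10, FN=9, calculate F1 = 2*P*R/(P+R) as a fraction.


F1 = 2 * P * R / (P + R)
P = TP/(TP+FP) = 1/11 = 1/11
R = TP/(TP+FN) = 1/10 = 1/10
2 * P * R = 2 * 1/11 * 1/10 = 1/55
P + R = 1/11 + 1/10 = 21/110
F1 = 1/55 / 21/110 = 2/21

2/21


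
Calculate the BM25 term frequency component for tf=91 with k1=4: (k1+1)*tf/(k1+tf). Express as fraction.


BM25 TF component = (k1+1)*tf / (k1+tf)
k1 = 4, tf = 91
Numerator = (4+1)*91 = 455
Denominator = 4 + 91 = 95
= 455/95 = 91/19

91/19


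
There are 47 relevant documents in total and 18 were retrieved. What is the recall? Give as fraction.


Recall = retrieved_relevant / total_relevant
= 18 / 47
= 18 / (18 + 29)
= 18/47

18/47


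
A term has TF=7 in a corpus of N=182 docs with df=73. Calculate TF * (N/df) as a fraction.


TF * (N/df)
= 7 * (182/73)
= 7 * 182/73
= 1274/73

1274/73


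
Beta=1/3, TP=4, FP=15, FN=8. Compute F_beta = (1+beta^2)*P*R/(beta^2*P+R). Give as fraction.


P = TP/(TP+FP) = 4/19 = 4/19
R = TP/(TP+FN) = 4/12 = 1/3
beta^2 = 1/3^2 = 1/9
(1 + beta^2) = 10/9
Numerator = (1+beta^2)*P*R = 40/513
Denominator = beta^2*P + R = 4/171 + 1/3 = 61/171
F_beta = 40/183

40/183


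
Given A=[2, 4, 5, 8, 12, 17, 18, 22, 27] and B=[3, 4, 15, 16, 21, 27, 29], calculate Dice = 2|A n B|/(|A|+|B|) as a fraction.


A intersect B = [4, 27]
|A intersect B| = 2
|A| = 9, |B| = 7
Dice = 2*2 / (9+7)
= 4 / 16 = 1/4

1/4


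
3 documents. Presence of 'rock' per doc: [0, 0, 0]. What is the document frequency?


Checking each document for 'rock':
Doc 1: absent
Doc 2: absent
Doc 3: absent
df = sum of presences = 0 + 0 + 0 = 0

0


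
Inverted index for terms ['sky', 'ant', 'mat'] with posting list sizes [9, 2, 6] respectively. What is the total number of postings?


Summing posting list sizes:
'sky': 9 postings
'ant': 2 postings
'mat': 6 postings
Total = 9 + 2 + 6 = 17

17


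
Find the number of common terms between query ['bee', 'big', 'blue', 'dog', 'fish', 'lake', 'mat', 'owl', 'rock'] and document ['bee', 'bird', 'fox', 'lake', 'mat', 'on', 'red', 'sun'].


Query terms: ['bee', 'big', 'blue', 'dog', 'fish', 'lake', 'mat', 'owl', 'rock']
Document terms: ['bee', 'bird', 'fox', 'lake', 'mat', 'on', 'red', 'sun']
Common terms: ['bee', 'lake', 'mat']
Overlap count = 3

3


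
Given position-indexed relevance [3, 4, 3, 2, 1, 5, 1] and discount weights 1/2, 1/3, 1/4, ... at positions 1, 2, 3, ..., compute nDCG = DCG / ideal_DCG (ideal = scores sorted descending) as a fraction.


Position discount weights w_i = 1/(i+1) for i=1..7:
Weights = [1/2, 1/3, 1/4, 1/5, 1/6, 1/7, 1/8]
Actual relevance: [3, 4, 3, 2, 1, 5, 1]
DCG = 3/2 + 4/3 + 3/4 + 2/5 + 1/6 + 5/7 + 1/8 = 1397/280
Ideal relevance (sorted desc): [5, 4, 3, 3, 2, 1, 1]
Ideal DCG = 5/2 + 4/3 + 3/4 + 3/5 + 2/6 + 1/7 + 1/8 = 4859/840
nDCG = DCG / ideal_DCG = 1397/280 / 4859/840 = 4191/4859

4191/4859


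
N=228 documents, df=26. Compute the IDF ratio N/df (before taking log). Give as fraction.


IDF ratio = N / df
= 228 / 26
= 114/13

114/13


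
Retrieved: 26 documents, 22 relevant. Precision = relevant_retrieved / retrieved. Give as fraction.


Precision = relevant_retrieved / total_retrieved
= 22 / 26
= 22 / (22 + 4)
= 11/13

11/13


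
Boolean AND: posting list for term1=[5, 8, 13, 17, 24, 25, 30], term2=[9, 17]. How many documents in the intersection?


Boolean AND: find intersection of posting lists
term1 docs: [5, 8, 13, 17, 24, 25, 30]
term2 docs: [9, 17]
Intersection: [17]
|intersection| = 1

1


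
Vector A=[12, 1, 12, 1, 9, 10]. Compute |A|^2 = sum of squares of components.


|A|^2 = sum of squared components
A[0]^2 = 12^2 = 144
A[1]^2 = 1^2 = 1
A[2]^2 = 12^2 = 144
A[3]^2 = 1^2 = 1
A[4]^2 = 9^2 = 81
A[5]^2 = 10^2 = 100
Sum = 144 + 1 + 144 + 1 + 81 + 100 = 471

471


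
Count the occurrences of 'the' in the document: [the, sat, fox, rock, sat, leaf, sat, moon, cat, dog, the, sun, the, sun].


Document has 14 words
Scanning for 'the':
Found at positions: [0, 10, 12]
Count = 3

3


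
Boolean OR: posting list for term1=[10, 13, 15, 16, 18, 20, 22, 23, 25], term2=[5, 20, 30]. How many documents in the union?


Boolean OR: find union of posting lists
term1 docs: [10, 13, 15, 16, 18, 20, 22, 23, 25]
term2 docs: [5, 20, 30]
Union: [5, 10, 13, 15, 16, 18, 20, 22, 23, 25, 30]
|union| = 11

11


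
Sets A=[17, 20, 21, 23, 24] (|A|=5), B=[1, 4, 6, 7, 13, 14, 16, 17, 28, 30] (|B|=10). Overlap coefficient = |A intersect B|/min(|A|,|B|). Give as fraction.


A intersect B = [17]
|A intersect B| = 1
min(|A|, |B|) = min(5, 10) = 5
Overlap = 1 / 5 = 1/5

1/5


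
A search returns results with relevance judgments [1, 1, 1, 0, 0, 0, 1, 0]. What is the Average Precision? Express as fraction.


Computing P@k for each relevant position:
Position 1: relevant, P@1 = 1/1 = 1
Position 2: relevant, P@2 = 2/2 = 1
Position 3: relevant, P@3 = 3/3 = 1
Position 4: not relevant
Position 5: not relevant
Position 6: not relevant
Position 7: relevant, P@7 = 4/7 = 4/7
Position 8: not relevant
Sum of P@k = 1 + 1 + 1 + 4/7 = 25/7
AP = 25/7 / 4 = 25/28

25/28


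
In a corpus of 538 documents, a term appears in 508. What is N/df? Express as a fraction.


IDF ratio = N / df
= 538 / 508
= 269/254

269/254


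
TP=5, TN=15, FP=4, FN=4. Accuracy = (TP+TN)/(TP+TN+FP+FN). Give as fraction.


Accuracy = (TP + TN) / (TP + TN + FP + FN)
TP + TN = 5 + 15 = 20
Total = 5 + 15 + 4 + 4 = 28
Accuracy = 20 / 28 = 5/7

5/7


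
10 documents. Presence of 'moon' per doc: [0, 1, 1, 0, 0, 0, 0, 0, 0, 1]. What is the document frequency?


Checking each document for 'moon':
Doc 1: absent
Doc 2: present
Doc 3: present
Doc 4: absent
Doc 5: absent
Doc 6: absent
Doc 7: absent
Doc 8: absent
Doc 9: absent
Doc 10: present
df = sum of presences = 0 + 1 + 1 + 0 + 0 + 0 + 0 + 0 + 0 + 1 = 3

3


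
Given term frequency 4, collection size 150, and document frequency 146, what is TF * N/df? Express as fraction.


TF * (N/df)
= 4 * (150/146)
= 4 * 75/73
= 300/73

300/73


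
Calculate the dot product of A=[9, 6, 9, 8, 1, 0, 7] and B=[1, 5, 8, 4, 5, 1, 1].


Dot product = sum of element-wise products
A[0]*B[0] = 9*1 = 9
A[1]*B[1] = 6*5 = 30
A[2]*B[2] = 9*8 = 72
A[3]*B[3] = 8*4 = 32
A[4]*B[4] = 1*5 = 5
A[5]*B[5] = 0*1 = 0
A[6]*B[6] = 7*1 = 7
Sum = 9 + 30 + 72 + 32 + 5 + 0 + 7 = 155

155


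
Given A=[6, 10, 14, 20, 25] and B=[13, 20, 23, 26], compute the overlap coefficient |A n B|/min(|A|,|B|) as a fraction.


A intersect B = [20]
|A intersect B| = 1
min(|A|, |B|) = min(5, 4) = 4
Overlap = 1 / 4 = 1/4

1/4


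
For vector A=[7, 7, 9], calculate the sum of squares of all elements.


|A|^2 = sum of squared components
A[0]^2 = 7^2 = 49
A[1]^2 = 7^2 = 49
A[2]^2 = 9^2 = 81
Sum = 49 + 49 + 81 = 179

179


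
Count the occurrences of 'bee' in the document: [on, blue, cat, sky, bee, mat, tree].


Document has 7 words
Scanning for 'bee':
Found at positions: [4]
Count = 1

1


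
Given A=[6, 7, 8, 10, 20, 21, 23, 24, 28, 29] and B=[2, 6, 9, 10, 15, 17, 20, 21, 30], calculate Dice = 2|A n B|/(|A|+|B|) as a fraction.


A intersect B = [6, 10, 20, 21]
|A intersect B| = 4
|A| = 10, |B| = 9
Dice = 2*4 / (10+9)
= 8 / 19 = 8/19

8/19


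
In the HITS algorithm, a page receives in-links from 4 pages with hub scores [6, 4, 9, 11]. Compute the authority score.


Authority = sum of hub scores of in-linkers
In-link 1: hub score = 6
In-link 2: hub score = 4
In-link 3: hub score = 9
In-link 4: hub score = 11
Authority = 6 + 4 + 9 + 11 = 30

30


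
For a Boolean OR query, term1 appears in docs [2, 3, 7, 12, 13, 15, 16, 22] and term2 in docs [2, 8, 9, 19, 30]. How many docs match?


Boolean OR: find union of posting lists
term1 docs: [2, 3, 7, 12, 13, 15, 16, 22]
term2 docs: [2, 8, 9, 19, 30]
Union: [2, 3, 7, 8, 9, 12, 13, 15, 16, 19, 22, 30]
|union| = 12

12


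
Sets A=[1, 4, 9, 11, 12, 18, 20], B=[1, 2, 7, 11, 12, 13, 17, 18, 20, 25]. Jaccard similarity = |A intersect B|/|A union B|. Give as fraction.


A intersect B = [1, 11, 12, 18, 20]
|A intersect B| = 5
A union B = [1, 2, 4, 7, 9, 11, 12, 13, 17, 18, 20, 25]
|A union B| = 12
Jaccard = 5/12 = 5/12

5/12


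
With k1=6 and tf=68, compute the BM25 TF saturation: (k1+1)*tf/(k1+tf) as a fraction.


BM25 TF component = (k1+1)*tf / (k1+tf)
k1 = 6, tf = 68
Numerator = (6+1)*68 = 476
Denominator = 6 + 68 = 74
= 476/74 = 238/37

238/37


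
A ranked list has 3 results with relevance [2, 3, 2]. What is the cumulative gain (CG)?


Cumulative Gain = sum of relevance scores
Position 1: rel=2, running sum=2
Position 2: rel=3, running sum=5
Position 3: rel=2, running sum=7
CG = 7

7


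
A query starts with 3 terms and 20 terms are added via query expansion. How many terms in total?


Original terms: 3
Expansion terms: 20
Total = 3 + 20 = 23

23


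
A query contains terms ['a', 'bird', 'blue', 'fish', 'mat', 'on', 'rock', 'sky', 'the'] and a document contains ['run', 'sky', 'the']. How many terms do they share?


Query terms: ['a', 'bird', 'blue', 'fish', 'mat', 'on', 'rock', 'sky', 'the']
Document terms: ['run', 'sky', 'the']
Common terms: ['sky', 'the']
Overlap count = 2

2


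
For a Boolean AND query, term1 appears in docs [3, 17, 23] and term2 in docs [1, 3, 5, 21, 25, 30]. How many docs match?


Boolean AND: find intersection of posting lists
term1 docs: [3, 17, 23]
term2 docs: [1, 3, 5, 21, 25, 30]
Intersection: [3]
|intersection| = 1

1


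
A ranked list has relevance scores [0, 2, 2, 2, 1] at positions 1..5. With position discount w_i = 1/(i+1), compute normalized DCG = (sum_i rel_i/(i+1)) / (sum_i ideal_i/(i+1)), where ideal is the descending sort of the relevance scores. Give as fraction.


Position discount weights w_i = 1/(i+1) for i=1..5:
Weights = [1/2, 1/3, 1/4, 1/5, 1/6]
Actual relevance: [0, 2, 2, 2, 1]
DCG = 0/2 + 2/3 + 2/4 + 2/5 + 1/6 = 26/15
Ideal relevance (sorted desc): [2, 2, 2, 1, 0]
Ideal DCG = 2/2 + 2/3 + 2/4 + 1/5 + 0/6 = 71/30
nDCG = DCG / ideal_DCG = 26/15 / 71/30 = 52/71

52/71


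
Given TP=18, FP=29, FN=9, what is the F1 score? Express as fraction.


F1 = 2 * P * R / (P + R)
P = TP/(TP+FP) = 18/47 = 18/47
R = TP/(TP+FN) = 18/27 = 2/3
2 * P * R = 2 * 18/47 * 2/3 = 24/47
P + R = 18/47 + 2/3 = 148/141
F1 = 24/47 / 148/141 = 18/37

18/37


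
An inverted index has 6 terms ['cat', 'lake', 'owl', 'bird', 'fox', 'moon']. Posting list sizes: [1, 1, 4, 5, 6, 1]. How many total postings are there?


Summing posting list sizes:
'cat': 1 postings
'lake': 1 postings
'owl': 4 postings
'bird': 5 postings
'fox': 6 postings
'moon': 1 postings
Total = 1 + 1 + 4 + 5 + 6 + 1 = 18

18


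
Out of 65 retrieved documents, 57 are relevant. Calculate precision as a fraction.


Precision = relevant_retrieved / total_retrieved
= 57 / 65
= 57 / (57 + 8)
= 57/65

57/65


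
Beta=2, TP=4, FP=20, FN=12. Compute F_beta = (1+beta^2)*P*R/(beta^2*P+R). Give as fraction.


P = TP/(TP+FP) = 4/24 = 1/6
R = TP/(TP+FN) = 4/16 = 1/4
beta^2 = 2^2 = 4
(1 + beta^2) = 5
Numerator = (1+beta^2)*P*R = 5/24
Denominator = beta^2*P + R = 2/3 + 1/4 = 11/12
F_beta = 5/22

5/22


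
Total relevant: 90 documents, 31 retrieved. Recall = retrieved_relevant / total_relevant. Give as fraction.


Recall = retrieved_relevant / total_relevant
= 31 / 90
= 31 / (31 + 59)
= 31/90

31/90


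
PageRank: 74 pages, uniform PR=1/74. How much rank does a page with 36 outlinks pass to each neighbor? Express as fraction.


Initial PR = 1/74 = 1/74
Outlinks = 36
Contribution per link = PR / outlinks
= 1/74 / 36
= 1/2664

1/2664


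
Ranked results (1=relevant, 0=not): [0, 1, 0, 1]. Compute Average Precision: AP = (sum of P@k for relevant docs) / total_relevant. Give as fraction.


Computing P@k for each relevant position:
Position 1: not relevant
Position 2: relevant, P@2 = 1/2 = 1/2
Position 3: not relevant
Position 4: relevant, P@4 = 2/4 = 1/2
Sum of P@k = 1/2 + 1/2 = 1
AP = 1 / 2 = 1/2

1/2


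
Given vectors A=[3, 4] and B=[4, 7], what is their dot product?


Dot product = sum of element-wise products
A[0]*B[0] = 3*4 = 12
A[1]*B[1] = 4*7 = 28
Sum = 12 + 28 = 40

40


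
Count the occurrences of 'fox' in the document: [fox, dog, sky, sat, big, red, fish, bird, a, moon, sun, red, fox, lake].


Document has 14 words
Scanning for 'fox':
Found at positions: [0, 12]
Count = 2

2


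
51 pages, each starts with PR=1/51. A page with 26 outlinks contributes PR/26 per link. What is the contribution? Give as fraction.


Initial PR = 1/51 = 1/51
Outlinks = 26
Contribution per link = PR / outlinks
= 1/51 / 26
= 1/1326

1/1326


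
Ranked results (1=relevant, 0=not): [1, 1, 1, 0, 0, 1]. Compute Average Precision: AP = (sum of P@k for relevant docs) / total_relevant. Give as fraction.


Computing P@k for each relevant position:
Position 1: relevant, P@1 = 1/1 = 1
Position 2: relevant, P@2 = 2/2 = 1
Position 3: relevant, P@3 = 3/3 = 1
Position 4: not relevant
Position 5: not relevant
Position 6: relevant, P@6 = 4/6 = 2/3
Sum of P@k = 1 + 1 + 1 + 2/3 = 11/3
AP = 11/3 / 4 = 11/12

11/12


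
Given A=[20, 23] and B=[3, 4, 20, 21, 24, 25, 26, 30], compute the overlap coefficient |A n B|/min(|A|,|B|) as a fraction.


A intersect B = [20]
|A intersect B| = 1
min(|A|, |B|) = min(2, 8) = 2
Overlap = 1 / 2 = 1/2

1/2


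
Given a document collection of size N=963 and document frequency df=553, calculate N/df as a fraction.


IDF ratio = N / df
= 963 / 553
= 963/553

963/553


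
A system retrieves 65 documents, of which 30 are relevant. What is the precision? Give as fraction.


Precision = relevant_retrieved / total_retrieved
= 30 / 65
= 30 / (30 + 35)
= 6/13

6/13


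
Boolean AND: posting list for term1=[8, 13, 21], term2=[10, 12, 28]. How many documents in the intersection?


Boolean AND: find intersection of posting lists
term1 docs: [8, 13, 21]
term2 docs: [10, 12, 28]
Intersection: []
|intersection| = 0

0


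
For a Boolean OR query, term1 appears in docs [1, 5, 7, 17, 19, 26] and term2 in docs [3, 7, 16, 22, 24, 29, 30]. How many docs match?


Boolean OR: find union of posting lists
term1 docs: [1, 5, 7, 17, 19, 26]
term2 docs: [3, 7, 16, 22, 24, 29, 30]
Union: [1, 3, 5, 7, 16, 17, 19, 22, 24, 26, 29, 30]
|union| = 12

12


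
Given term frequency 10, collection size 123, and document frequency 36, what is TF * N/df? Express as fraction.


TF * (N/df)
= 10 * (123/36)
= 10 * 41/12
= 205/6

205/6


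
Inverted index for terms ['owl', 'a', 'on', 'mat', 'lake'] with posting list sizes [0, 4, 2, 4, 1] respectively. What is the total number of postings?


Summing posting list sizes:
'owl': 0 postings
'a': 4 postings
'on': 2 postings
'mat': 4 postings
'lake': 1 postings
Total = 0 + 4 + 2 + 4 + 1 = 11

11


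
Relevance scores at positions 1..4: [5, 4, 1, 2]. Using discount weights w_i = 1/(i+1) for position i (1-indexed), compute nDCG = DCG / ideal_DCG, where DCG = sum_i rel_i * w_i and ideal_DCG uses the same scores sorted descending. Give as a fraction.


Position discount weights w_i = 1/(i+1) for i=1..4:
Weights = [1/2, 1/3, 1/4, 1/5]
Actual relevance: [5, 4, 1, 2]
DCG = 5/2 + 4/3 + 1/4 + 2/5 = 269/60
Ideal relevance (sorted desc): [5, 4, 2, 1]
Ideal DCG = 5/2 + 4/3 + 2/4 + 1/5 = 68/15
nDCG = DCG / ideal_DCG = 269/60 / 68/15 = 269/272

269/272


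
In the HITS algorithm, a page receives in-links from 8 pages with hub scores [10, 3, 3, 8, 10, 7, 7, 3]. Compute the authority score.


Authority = sum of hub scores of in-linkers
In-link 1: hub score = 10
In-link 2: hub score = 3
In-link 3: hub score = 3
In-link 4: hub score = 8
In-link 5: hub score = 10
In-link 6: hub score = 7
In-link 7: hub score = 7
In-link 8: hub score = 3
Authority = 10 + 3 + 3 + 8 + 10 + 7 + 7 + 3 = 51

51


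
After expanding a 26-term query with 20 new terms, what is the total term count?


Original terms: 26
Expansion terms: 20
Total = 26 + 20 = 46

46


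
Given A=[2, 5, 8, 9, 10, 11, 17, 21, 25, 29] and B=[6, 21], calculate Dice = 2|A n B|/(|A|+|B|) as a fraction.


A intersect B = [21]
|A intersect B| = 1
|A| = 10, |B| = 2
Dice = 2*1 / (10+2)
= 2 / 12 = 1/6

1/6


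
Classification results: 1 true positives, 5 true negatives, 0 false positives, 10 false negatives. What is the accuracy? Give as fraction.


Accuracy = (TP + TN) / (TP + TN + FP + FN)
TP + TN = 1 + 5 = 6
Total = 1 + 5 + 0 + 10 = 16
Accuracy = 6 / 16 = 3/8

3/8


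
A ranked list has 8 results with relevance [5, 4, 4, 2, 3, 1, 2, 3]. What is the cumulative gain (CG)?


Cumulative Gain = sum of relevance scores
Position 1: rel=5, running sum=5
Position 2: rel=4, running sum=9
Position 3: rel=4, running sum=13
Position 4: rel=2, running sum=15
Position 5: rel=3, running sum=18
Position 6: rel=1, running sum=19
Position 7: rel=2, running sum=21
Position 8: rel=3, running sum=24
CG = 24

24


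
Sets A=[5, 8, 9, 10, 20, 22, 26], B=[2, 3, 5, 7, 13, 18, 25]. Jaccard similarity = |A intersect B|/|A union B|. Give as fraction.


A intersect B = [5]
|A intersect B| = 1
A union B = [2, 3, 5, 7, 8, 9, 10, 13, 18, 20, 22, 25, 26]
|A union B| = 13
Jaccard = 1/13 = 1/13

1/13


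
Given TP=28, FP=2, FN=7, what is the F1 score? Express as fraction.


F1 = 2 * P * R / (P + R)
P = TP/(TP+FP) = 28/30 = 14/15
R = TP/(TP+FN) = 28/35 = 4/5
2 * P * R = 2 * 14/15 * 4/5 = 112/75
P + R = 14/15 + 4/5 = 26/15
F1 = 112/75 / 26/15 = 56/65

56/65


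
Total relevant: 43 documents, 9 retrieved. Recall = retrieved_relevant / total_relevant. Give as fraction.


Recall = retrieved_relevant / total_relevant
= 9 / 43
= 9 / (9 + 34)
= 9/43

9/43


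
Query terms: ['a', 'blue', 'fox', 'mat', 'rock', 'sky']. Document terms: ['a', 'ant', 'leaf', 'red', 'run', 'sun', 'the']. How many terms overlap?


Query terms: ['a', 'blue', 'fox', 'mat', 'rock', 'sky']
Document terms: ['a', 'ant', 'leaf', 'red', 'run', 'sun', 'the']
Common terms: ['a']
Overlap count = 1

1


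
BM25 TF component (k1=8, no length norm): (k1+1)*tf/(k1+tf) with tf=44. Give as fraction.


BM25 TF component = (k1+1)*tf / (k1+tf)
k1 = 8, tf = 44
Numerator = (8+1)*44 = 396
Denominator = 8 + 44 = 52
= 396/52 = 99/13

99/13


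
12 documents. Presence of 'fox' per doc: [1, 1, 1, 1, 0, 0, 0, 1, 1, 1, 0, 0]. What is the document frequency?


Checking each document for 'fox':
Doc 1: present
Doc 2: present
Doc 3: present
Doc 4: present
Doc 5: absent
Doc 6: absent
Doc 7: absent
Doc 8: present
Doc 9: present
Doc 10: present
Doc 11: absent
Doc 12: absent
df = sum of presences = 1 + 1 + 1 + 1 + 0 + 0 + 0 + 1 + 1 + 1 + 0 + 0 = 7

7


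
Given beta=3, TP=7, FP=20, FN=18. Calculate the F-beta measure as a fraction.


P = TP/(TP+FP) = 7/27 = 7/27
R = TP/(TP+FN) = 7/25 = 7/25
beta^2 = 3^2 = 9
(1 + beta^2) = 10
Numerator = (1+beta^2)*P*R = 98/135
Denominator = beta^2*P + R = 7/3 + 7/25 = 196/75
F_beta = 5/18

5/18


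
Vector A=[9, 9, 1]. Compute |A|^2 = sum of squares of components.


|A|^2 = sum of squared components
A[0]^2 = 9^2 = 81
A[1]^2 = 9^2 = 81
A[2]^2 = 1^2 = 1
Sum = 81 + 81 + 1 = 163

163


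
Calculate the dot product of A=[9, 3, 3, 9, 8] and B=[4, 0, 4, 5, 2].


Dot product = sum of element-wise products
A[0]*B[0] = 9*4 = 36
A[1]*B[1] = 3*0 = 0
A[2]*B[2] = 3*4 = 12
A[3]*B[3] = 9*5 = 45
A[4]*B[4] = 8*2 = 16
Sum = 36 + 0 + 12 + 45 + 16 = 109

109


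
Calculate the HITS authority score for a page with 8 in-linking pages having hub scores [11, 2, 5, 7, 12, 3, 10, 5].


Authority = sum of hub scores of in-linkers
In-link 1: hub score = 11
In-link 2: hub score = 2
In-link 3: hub score = 5
In-link 4: hub score = 7
In-link 5: hub score = 12
In-link 6: hub score = 3
In-link 7: hub score = 10
In-link 8: hub score = 5
Authority = 11 + 2 + 5 + 7 + 12 + 3 + 10 + 5 = 55

55


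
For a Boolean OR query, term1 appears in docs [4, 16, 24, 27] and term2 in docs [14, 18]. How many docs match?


Boolean OR: find union of posting lists
term1 docs: [4, 16, 24, 27]
term2 docs: [14, 18]
Union: [4, 14, 16, 18, 24, 27]
|union| = 6

6


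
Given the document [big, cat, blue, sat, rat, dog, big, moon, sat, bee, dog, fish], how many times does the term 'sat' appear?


Document has 12 words
Scanning for 'sat':
Found at positions: [3, 8]
Count = 2

2


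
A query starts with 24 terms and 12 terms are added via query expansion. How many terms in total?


Original terms: 24
Expansion terms: 12
Total = 24 + 12 = 36

36


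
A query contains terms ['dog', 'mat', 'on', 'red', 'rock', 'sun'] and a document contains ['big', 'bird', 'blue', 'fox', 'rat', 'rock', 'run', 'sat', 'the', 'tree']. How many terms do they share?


Query terms: ['dog', 'mat', 'on', 'red', 'rock', 'sun']
Document terms: ['big', 'bird', 'blue', 'fox', 'rat', 'rock', 'run', 'sat', 'the', 'tree']
Common terms: ['rock']
Overlap count = 1

1


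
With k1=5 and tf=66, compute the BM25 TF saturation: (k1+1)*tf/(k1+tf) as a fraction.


BM25 TF component = (k1+1)*tf / (k1+tf)
k1 = 5, tf = 66
Numerator = (5+1)*66 = 396
Denominator = 5 + 66 = 71
= 396/71 = 396/71

396/71


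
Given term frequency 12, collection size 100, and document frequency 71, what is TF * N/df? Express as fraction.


TF * (N/df)
= 12 * (100/71)
= 12 * 100/71
= 1200/71

1200/71


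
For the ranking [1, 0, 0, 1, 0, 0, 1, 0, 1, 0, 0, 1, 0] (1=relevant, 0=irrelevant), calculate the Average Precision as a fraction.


Computing P@k for each relevant position:
Position 1: relevant, P@1 = 1/1 = 1
Position 2: not relevant
Position 3: not relevant
Position 4: relevant, P@4 = 2/4 = 1/2
Position 5: not relevant
Position 6: not relevant
Position 7: relevant, P@7 = 3/7 = 3/7
Position 8: not relevant
Position 9: relevant, P@9 = 4/9 = 4/9
Position 10: not relevant
Position 11: not relevant
Position 12: relevant, P@12 = 5/12 = 5/12
Position 13: not relevant
Sum of P@k = 1 + 1/2 + 3/7 + 4/9 + 5/12 = 703/252
AP = 703/252 / 5 = 703/1260

703/1260


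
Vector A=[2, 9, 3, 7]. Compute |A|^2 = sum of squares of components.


|A|^2 = sum of squared components
A[0]^2 = 2^2 = 4
A[1]^2 = 9^2 = 81
A[2]^2 = 3^2 = 9
A[3]^2 = 7^2 = 49
Sum = 4 + 81 + 9 + 49 = 143

143


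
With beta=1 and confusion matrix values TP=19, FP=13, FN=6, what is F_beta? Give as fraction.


P = TP/(TP+FP) = 19/32 = 19/32
R = TP/(TP+FN) = 19/25 = 19/25
beta^2 = 1^2 = 1
(1 + beta^2) = 2
Numerator = (1+beta^2)*P*R = 361/400
Denominator = beta^2*P + R = 19/32 + 19/25 = 1083/800
F_beta = 2/3

2/3


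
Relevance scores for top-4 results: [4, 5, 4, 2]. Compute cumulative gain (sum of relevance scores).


Cumulative Gain = sum of relevance scores
Position 1: rel=4, running sum=4
Position 2: rel=5, running sum=9
Position 3: rel=4, running sum=13
Position 4: rel=2, running sum=15
CG = 15

15


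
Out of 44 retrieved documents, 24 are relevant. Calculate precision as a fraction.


Precision = relevant_retrieved / total_retrieved
= 24 / 44
= 24 / (24 + 20)
= 6/11

6/11


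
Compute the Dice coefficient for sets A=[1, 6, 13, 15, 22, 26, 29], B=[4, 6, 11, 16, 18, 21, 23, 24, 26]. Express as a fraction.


A intersect B = [6, 26]
|A intersect B| = 2
|A| = 7, |B| = 9
Dice = 2*2 / (7+9)
= 4 / 16 = 1/4

1/4


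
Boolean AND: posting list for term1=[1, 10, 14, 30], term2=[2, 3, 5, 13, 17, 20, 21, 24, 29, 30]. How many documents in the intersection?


Boolean AND: find intersection of posting lists
term1 docs: [1, 10, 14, 30]
term2 docs: [2, 3, 5, 13, 17, 20, 21, 24, 29, 30]
Intersection: [30]
|intersection| = 1

1


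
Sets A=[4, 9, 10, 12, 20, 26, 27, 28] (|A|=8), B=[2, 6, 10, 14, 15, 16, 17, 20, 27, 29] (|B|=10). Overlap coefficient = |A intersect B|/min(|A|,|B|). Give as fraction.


A intersect B = [10, 20, 27]
|A intersect B| = 3
min(|A|, |B|) = min(8, 10) = 8
Overlap = 3 / 8 = 3/8

3/8


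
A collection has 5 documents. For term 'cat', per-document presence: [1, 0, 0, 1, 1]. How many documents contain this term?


Checking each document for 'cat':
Doc 1: present
Doc 2: absent
Doc 3: absent
Doc 4: present
Doc 5: present
df = sum of presences = 1 + 0 + 0 + 1 + 1 = 3

3


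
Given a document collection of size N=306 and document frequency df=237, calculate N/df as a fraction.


IDF ratio = N / df
= 306 / 237
= 102/79

102/79


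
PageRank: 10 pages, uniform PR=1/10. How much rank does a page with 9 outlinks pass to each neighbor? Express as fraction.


Initial PR = 1/10 = 1/10
Outlinks = 9
Contribution per link = PR / outlinks
= 1/10 / 9
= 1/90

1/90


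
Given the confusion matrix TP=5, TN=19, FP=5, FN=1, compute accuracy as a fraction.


Accuracy = (TP + TN) / (TP + TN + FP + FN)
TP + TN = 5 + 19 = 24
Total = 5 + 19 + 5 + 1 = 30
Accuracy = 24 / 30 = 4/5

4/5


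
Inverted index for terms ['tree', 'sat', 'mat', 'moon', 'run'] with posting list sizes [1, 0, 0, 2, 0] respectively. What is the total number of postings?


Summing posting list sizes:
'tree': 1 postings
'sat': 0 postings
'mat': 0 postings
'moon': 2 postings
'run': 0 postings
Total = 1 + 0 + 0 + 2 + 0 = 3

3


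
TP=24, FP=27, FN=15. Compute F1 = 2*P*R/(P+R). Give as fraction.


F1 = 2 * P * R / (P + R)
P = TP/(TP+FP) = 24/51 = 8/17
R = TP/(TP+FN) = 24/39 = 8/13
2 * P * R = 2 * 8/17 * 8/13 = 128/221
P + R = 8/17 + 8/13 = 240/221
F1 = 128/221 / 240/221 = 8/15

8/15


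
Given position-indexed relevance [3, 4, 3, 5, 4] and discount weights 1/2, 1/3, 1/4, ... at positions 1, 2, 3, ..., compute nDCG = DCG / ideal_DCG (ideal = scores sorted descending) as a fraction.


Position discount weights w_i = 1/(i+1) for i=1..5:
Weights = [1/2, 1/3, 1/4, 1/5, 1/6]
Actual relevance: [3, 4, 3, 5, 4]
DCG = 3/2 + 4/3 + 3/4 + 5/5 + 4/6 = 21/4
Ideal relevance (sorted desc): [5, 4, 4, 3, 3]
Ideal DCG = 5/2 + 4/3 + 4/4 + 3/5 + 3/6 = 89/15
nDCG = DCG / ideal_DCG = 21/4 / 89/15 = 315/356

315/356


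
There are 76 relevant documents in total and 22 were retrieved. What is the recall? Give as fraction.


Recall = retrieved_relevant / total_relevant
= 22 / 76
= 22 / (22 + 54)
= 11/38

11/38


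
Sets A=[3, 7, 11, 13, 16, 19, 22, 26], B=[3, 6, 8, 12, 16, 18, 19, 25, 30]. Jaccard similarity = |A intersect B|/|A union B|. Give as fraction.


A intersect B = [3, 16, 19]
|A intersect B| = 3
A union B = [3, 6, 7, 8, 11, 12, 13, 16, 18, 19, 22, 25, 26, 30]
|A union B| = 14
Jaccard = 3/14 = 3/14

3/14


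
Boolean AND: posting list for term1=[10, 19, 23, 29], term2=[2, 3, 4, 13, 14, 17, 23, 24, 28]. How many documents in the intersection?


Boolean AND: find intersection of posting lists
term1 docs: [10, 19, 23, 29]
term2 docs: [2, 3, 4, 13, 14, 17, 23, 24, 28]
Intersection: [23]
|intersection| = 1

1


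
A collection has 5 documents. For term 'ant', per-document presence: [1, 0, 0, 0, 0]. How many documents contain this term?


Checking each document for 'ant':
Doc 1: present
Doc 2: absent
Doc 3: absent
Doc 4: absent
Doc 5: absent
df = sum of presences = 1 + 0 + 0 + 0 + 0 = 1

1


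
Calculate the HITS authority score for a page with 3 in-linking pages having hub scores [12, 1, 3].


Authority = sum of hub scores of in-linkers
In-link 1: hub score = 12
In-link 2: hub score = 1
In-link 3: hub score = 3
Authority = 12 + 1 + 3 = 16

16


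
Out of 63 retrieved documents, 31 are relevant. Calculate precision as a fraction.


Precision = relevant_retrieved / total_retrieved
= 31 / 63
= 31 / (31 + 32)
= 31/63

31/63


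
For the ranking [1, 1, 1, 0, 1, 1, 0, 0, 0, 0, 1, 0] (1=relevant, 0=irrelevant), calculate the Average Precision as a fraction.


Computing P@k for each relevant position:
Position 1: relevant, P@1 = 1/1 = 1
Position 2: relevant, P@2 = 2/2 = 1
Position 3: relevant, P@3 = 3/3 = 1
Position 4: not relevant
Position 5: relevant, P@5 = 4/5 = 4/5
Position 6: relevant, P@6 = 5/6 = 5/6
Position 7: not relevant
Position 8: not relevant
Position 9: not relevant
Position 10: not relevant
Position 11: relevant, P@11 = 6/11 = 6/11
Position 12: not relevant
Sum of P@k = 1 + 1 + 1 + 4/5 + 5/6 + 6/11 = 1709/330
AP = 1709/330 / 6 = 1709/1980

1709/1980


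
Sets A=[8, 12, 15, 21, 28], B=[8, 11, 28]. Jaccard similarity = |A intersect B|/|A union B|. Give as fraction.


A intersect B = [8, 28]
|A intersect B| = 2
A union B = [8, 11, 12, 15, 21, 28]
|A union B| = 6
Jaccard = 2/6 = 1/3

1/3


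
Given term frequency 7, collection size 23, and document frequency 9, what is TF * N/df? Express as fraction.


TF * (N/df)
= 7 * (23/9)
= 7 * 23/9
= 161/9

161/9


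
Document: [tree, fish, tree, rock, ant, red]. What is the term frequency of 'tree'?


Document has 6 words
Scanning for 'tree':
Found at positions: [0, 2]
Count = 2

2


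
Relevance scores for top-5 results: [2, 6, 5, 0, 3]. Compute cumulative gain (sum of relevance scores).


Cumulative Gain = sum of relevance scores
Position 1: rel=2, running sum=2
Position 2: rel=6, running sum=8
Position 3: rel=5, running sum=13
Position 4: rel=0, running sum=13
Position 5: rel=3, running sum=16
CG = 16

16


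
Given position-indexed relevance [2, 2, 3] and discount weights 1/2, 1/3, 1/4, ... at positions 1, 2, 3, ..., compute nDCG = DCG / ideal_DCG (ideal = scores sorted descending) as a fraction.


Position discount weights w_i = 1/(i+1) for i=1..3:
Weights = [1/2, 1/3, 1/4]
Actual relevance: [2, 2, 3]
DCG = 2/2 + 2/3 + 3/4 = 29/12
Ideal relevance (sorted desc): [3, 2, 2]
Ideal DCG = 3/2 + 2/3 + 2/4 = 8/3
nDCG = DCG / ideal_DCG = 29/12 / 8/3 = 29/32

29/32


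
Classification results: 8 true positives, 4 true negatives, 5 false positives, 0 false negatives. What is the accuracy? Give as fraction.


Accuracy = (TP + TN) / (TP + TN + FP + FN)
TP + TN = 8 + 4 = 12
Total = 8 + 4 + 5 + 0 = 17
Accuracy = 12 / 17 = 12/17

12/17


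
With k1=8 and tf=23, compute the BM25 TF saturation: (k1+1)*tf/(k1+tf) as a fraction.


BM25 TF component = (k1+1)*tf / (k1+tf)
k1 = 8, tf = 23
Numerator = (8+1)*23 = 207
Denominator = 8 + 23 = 31
= 207/31 = 207/31

207/31


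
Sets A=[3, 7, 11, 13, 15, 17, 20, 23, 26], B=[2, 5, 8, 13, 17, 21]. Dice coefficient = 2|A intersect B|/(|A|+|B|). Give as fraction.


A intersect B = [13, 17]
|A intersect B| = 2
|A| = 9, |B| = 6
Dice = 2*2 / (9+6)
= 4 / 15 = 4/15

4/15


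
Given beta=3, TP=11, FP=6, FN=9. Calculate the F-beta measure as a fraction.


P = TP/(TP+FP) = 11/17 = 11/17
R = TP/(TP+FN) = 11/20 = 11/20
beta^2 = 3^2 = 9
(1 + beta^2) = 10
Numerator = (1+beta^2)*P*R = 121/34
Denominator = beta^2*P + R = 99/17 + 11/20 = 2167/340
F_beta = 110/197

110/197


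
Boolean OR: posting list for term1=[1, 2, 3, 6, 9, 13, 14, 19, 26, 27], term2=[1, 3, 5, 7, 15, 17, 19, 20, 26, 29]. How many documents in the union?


Boolean OR: find union of posting lists
term1 docs: [1, 2, 3, 6, 9, 13, 14, 19, 26, 27]
term2 docs: [1, 3, 5, 7, 15, 17, 19, 20, 26, 29]
Union: [1, 2, 3, 5, 6, 7, 9, 13, 14, 15, 17, 19, 20, 26, 27, 29]
|union| = 16

16


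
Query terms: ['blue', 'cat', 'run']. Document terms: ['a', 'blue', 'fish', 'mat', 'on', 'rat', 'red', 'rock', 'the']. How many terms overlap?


Query terms: ['blue', 'cat', 'run']
Document terms: ['a', 'blue', 'fish', 'mat', 'on', 'rat', 'red', 'rock', 'the']
Common terms: ['blue']
Overlap count = 1

1


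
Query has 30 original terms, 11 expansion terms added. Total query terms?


Original terms: 30
Expansion terms: 11
Total = 30 + 11 = 41

41


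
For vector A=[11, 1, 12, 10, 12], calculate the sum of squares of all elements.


|A|^2 = sum of squared components
A[0]^2 = 11^2 = 121
A[1]^2 = 1^2 = 1
A[2]^2 = 12^2 = 144
A[3]^2 = 10^2 = 100
A[4]^2 = 12^2 = 144
Sum = 121 + 1 + 144 + 100 + 144 = 510

510


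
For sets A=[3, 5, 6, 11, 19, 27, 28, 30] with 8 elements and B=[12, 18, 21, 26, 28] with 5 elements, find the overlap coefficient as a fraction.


A intersect B = [28]
|A intersect B| = 1
min(|A|, |B|) = min(8, 5) = 5
Overlap = 1 / 5 = 1/5

1/5


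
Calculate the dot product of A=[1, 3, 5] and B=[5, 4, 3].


Dot product = sum of element-wise products
A[0]*B[0] = 1*5 = 5
A[1]*B[1] = 3*4 = 12
A[2]*B[2] = 5*3 = 15
Sum = 5 + 12 + 15 = 32

32


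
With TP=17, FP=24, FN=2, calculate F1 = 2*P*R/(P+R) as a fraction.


F1 = 2 * P * R / (P + R)
P = TP/(TP+FP) = 17/41 = 17/41
R = TP/(TP+FN) = 17/19 = 17/19
2 * P * R = 2 * 17/41 * 17/19 = 578/779
P + R = 17/41 + 17/19 = 1020/779
F1 = 578/779 / 1020/779 = 17/30

17/30


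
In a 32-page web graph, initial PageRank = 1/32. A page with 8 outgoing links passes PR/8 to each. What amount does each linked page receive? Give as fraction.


Initial PR = 1/32 = 1/32
Outlinks = 8
Contribution per link = PR / outlinks
= 1/32 / 8
= 1/256

1/256


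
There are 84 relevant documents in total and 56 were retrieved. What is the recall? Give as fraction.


Recall = retrieved_relevant / total_relevant
= 56 / 84
= 56 / (56 + 28)
= 2/3

2/3


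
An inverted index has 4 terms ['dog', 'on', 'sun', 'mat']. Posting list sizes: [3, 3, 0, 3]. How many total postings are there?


Summing posting list sizes:
'dog': 3 postings
'on': 3 postings
'sun': 0 postings
'mat': 3 postings
Total = 3 + 3 + 0 + 3 = 9

9


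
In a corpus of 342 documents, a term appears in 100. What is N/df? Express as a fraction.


IDF ratio = N / df
= 342 / 100
= 171/50

171/50


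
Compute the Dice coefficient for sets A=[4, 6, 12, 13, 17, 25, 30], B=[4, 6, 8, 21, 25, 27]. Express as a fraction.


A intersect B = [4, 6, 25]
|A intersect B| = 3
|A| = 7, |B| = 6
Dice = 2*3 / (7+6)
= 6 / 13 = 6/13

6/13


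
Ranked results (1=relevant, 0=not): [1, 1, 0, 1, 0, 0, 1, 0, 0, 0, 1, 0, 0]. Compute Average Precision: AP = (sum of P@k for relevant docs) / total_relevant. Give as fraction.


Computing P@k for each relevant position:
Position 1: relevant, P@1 = 1/1 = 1
Position 2: relevant, P@2 = 2/2 = 1
Position 3: not relevant
Position 4: relevant, P@4 = 3/4 = 3/4
Position 5: not relevant
Position 6: not relevant
Position 7: relevant, P@7 = 4/7 = 4/7
Position 8: not relevant
Position 9: not relevant
Position 10: not relevant
Position 11: relevant, P@11 = 5/11 = 5/11
Position 12: not relevant
Position 13: not relevant
Sum of P@k = 1 + 1 + 3/4 + 4/7 + 5/11 = 1163/308
AP = 1163/308 / 5 = 1163/1540

1163/1540


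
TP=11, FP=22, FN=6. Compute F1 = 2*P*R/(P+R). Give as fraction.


F1 = 2 * P * R / (P + R)
P = TP/(TP+FP) = 11/33 = 1/3
R = TP/(TP+FN) = 11/17 = 11/17
2 * P * R = 2 * 1/3 * 11/17 = 22/51
P + R = 1/3 + 11/17 = 50/51
F1 = 22/51 / 50/51 = 11/25

11/25


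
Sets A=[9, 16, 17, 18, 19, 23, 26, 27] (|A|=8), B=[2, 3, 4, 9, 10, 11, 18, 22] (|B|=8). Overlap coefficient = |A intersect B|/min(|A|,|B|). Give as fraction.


A intersect B = [9, 18]
|A intersect B| = 2
min(|A|, |B|) = min(8, 8) = 8
Overlap = 2 / 8 = 1/4

1/4


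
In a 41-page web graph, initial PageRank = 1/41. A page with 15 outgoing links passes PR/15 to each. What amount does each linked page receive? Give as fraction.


Initial PR = 1/41 = 1/41
Outlinks = 15
Contribution per link = PR / outlinks
= 1/41 / 15
= 1/615

1/615


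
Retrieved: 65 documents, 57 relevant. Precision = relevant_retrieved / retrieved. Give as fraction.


Precision = relevant_retrieved / total_retrieved
= 57 / 65
= 57 / (57 + 8)
= 57/65

57/65


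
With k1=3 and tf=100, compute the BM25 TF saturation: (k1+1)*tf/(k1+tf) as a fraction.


BM25 TF component = (k1+1)*tf / (k1+tf)
k1 = 3, tf = 100
Numerator = (3+1)*100 = 400
Denominator = 3 + 100 = 103
= 400/103 = 400/103

400/103


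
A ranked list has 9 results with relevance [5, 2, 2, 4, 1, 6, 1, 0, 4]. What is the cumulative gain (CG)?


Cumulative Gain = sum of relevance scores
Position 1: rel=5, running sum=5
Position 2: rel=2, running sum=7
Position 3: rel=2, running sum=9
Position 4: rel=4, running sum=13
Position 5: rel=1, running sum=14
Position 6: rel=6, running sum=20
Position 7: rel=1, running sum=21
Position 8: rel=0, running sum=21
Position 9: rel=4, running sum=25
CG = 25

25


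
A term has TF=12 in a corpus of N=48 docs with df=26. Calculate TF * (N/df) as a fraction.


TF * (N/df)
= 12 * (48/26)
= 12 * 24/13
= 288/13

288/13


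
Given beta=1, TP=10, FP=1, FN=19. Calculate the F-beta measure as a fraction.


P = TP/(TP+FP) = 10/11 = 10/11
R = TP/(TP+FN) = 10/29 = 10/29
beta^2 = 1^2 = 1
(1 + beta^2) = 2
Numerator = (1+beta^2)*P*R = 200/319
Denominator = beta^2*P + R = 10/11 + 10/29 = 400/319
F_beta = 1/2

1/2


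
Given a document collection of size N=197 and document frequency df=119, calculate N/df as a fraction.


IDF ratio = N / df
= 197 / 119
= 197/119

197/119


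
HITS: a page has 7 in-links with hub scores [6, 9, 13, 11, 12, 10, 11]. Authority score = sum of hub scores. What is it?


Authority = sum of hub scores of in-linkers
In-link 1: hub score = 6
In-link 2: hub score = 9
In-link 3: hub score = 13
In-link 4: hub score = 11
In-link 5: hub score = 12
In-link 6: hub score = 10
In-link 7: hub score = 11
Authority = 6 + 9 + 13 + 11 + 12 + 10 + 11 = 72

72


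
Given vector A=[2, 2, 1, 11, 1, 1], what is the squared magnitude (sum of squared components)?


|A|^2 = sum of squared components
A[0]^2 = 2^2 = 4
A[1]^2 = 2^2 = 4
A[2]^2 = 1^2 = 1
A[3]^2 = 11^2 = 121
A[4]^2 = 1^2 = 1
A[5]^2 = 1^2 = 1
Sum = 4 + 4 + 1 + 121 + 1 + 1 = 132

132


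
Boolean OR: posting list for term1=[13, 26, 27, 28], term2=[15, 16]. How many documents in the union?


Boolean OR: find union of posting lists
term1 docs: [13, 26, 27, 28]
term2 docs: [15, 16]
Union: [13, 15, 16, 26, 27, 28]
|union| = 6

6


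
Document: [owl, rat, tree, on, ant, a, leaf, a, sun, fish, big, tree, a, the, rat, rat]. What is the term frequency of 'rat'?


Document has 16 words
Scanning for 'rat':
Found at positions: [1, 14, 15]
Count = 3

3
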